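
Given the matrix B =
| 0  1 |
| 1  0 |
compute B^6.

[[1, 0], [0, 1]]

B² = I (check: tr B = 0 and det B = −1), so B^6 = I since 6 is even.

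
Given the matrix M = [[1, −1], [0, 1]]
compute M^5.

M = I + N where N = [[0, −1], [0, 0]] is strictly upper-triangular, so N^2 = 0.
(I + N)^5 = I + 5·N = [[1, −5], [0, 1]].

[[1, −5], [0, 1]]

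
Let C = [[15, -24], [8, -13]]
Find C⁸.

[[26241, -39360], [13120, -19679]]

tr C = 2 and det C = -3, so the characteristic polynomial is λ² − (2)λ + (-3) with roots -1 and 3.
Eigenvectors give P = [[-3, 2], [-2, 1]] with P⁻¹ = [[1, -2], [2, -3]], and C = P·diag(-1, 3)·P⁻¹.
Then C⁸ = P·diag(1, 6561)·P⁻¹ = [[-3, 13122], [-2, 6561]] · [[1, -2], [2, -3]] = [[26241, -39360], [13120, -19679]].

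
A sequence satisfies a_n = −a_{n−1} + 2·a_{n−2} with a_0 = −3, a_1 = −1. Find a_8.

With companion matrix B = [[−1, 2], [1, 0]], [a_n, a_{n−1}]ᵀ = B·[a_{n−1}, a_{n−2}]ᵀ, so [a_8, a_7]ᵀ = B^7·[a_1, a_0]ᵀ.
B^7 = [[−85, 86], [43, −42]], giving [a_8, a_7]ᵀ = [[−173], [83]].

−173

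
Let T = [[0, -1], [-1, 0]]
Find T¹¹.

[[0, -1], [-1, 0]]

T² = I (check: tr T = 0 and det T = -1), so T¹¹ = T since 11 is odd.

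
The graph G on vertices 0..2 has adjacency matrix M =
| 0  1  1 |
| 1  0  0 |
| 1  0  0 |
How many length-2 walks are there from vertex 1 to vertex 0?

The number of length-2 walks from vertex 1 to vertex 0 is entry (1,0) of M², where M is the adjacency matrix.
M² = [[2, 0, 0], [0, 1, 1], [0, 1, 1]]

0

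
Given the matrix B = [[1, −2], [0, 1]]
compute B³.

[[1, −6], [0, 1]]

B = I + N where N = [[0, −2], [0, 0]] is strictly upper-triangular, so N² = 0.
(I + N)³ = I + 3·N = [[1, −6], [0, 1]].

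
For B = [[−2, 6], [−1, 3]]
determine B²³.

B² = B (a projection; rank 1, trace 1), so B²³ = B.

[[−2, 6], [−1, 3]]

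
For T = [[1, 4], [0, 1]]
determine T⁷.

T = I + N where N = [[0, 4], [0, 0]] is strictly upper-triangular, so N² = 0.
(I + N)⁷ = I + 7·N = [[1, 28], [0, 1]].

[[1, 28], [0, 1]]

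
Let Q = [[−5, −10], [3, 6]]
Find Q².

[[−5, −10], [3, 6]]

Q² = Q (a projection; rank 1, trace 1), so Q² = Q.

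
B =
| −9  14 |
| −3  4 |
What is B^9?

tr B = −5 and det B = 6, so the characteristic polynomial is λ² − (−5)λ + (6) with roots −2 and −3.
Eigenvectors give P = [[2, 7], [1, 3]] with P⁻¹ = [[−3, 7], [1, −2]], and B = P·diag(−2, −3)·P⁻¹.
Then B^9 = P·diag(−512, −19683)·P⁻¹ = [[−1024, −137781], [−512, −59049]] · [[−3, 7], [1, −2]] = [[−134709, 268394], [−57513, 114514]].

[[−134709, 268394], [−57513, 114514]]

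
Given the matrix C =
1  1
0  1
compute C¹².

[[1, 12], [0, 1]]

C = I + N where N = [[0, 1], [0, 0]] is strictly upper-triangular, so N² = 0.
(I + N)¹² = I + 12·N = [[1, 12], [0, 1]].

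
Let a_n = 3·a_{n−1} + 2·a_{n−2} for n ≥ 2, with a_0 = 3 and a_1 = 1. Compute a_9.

60037

With companion matrix A = [[3, 2], [1, 0]], [a_n, a_{n−1}]ᵀ = A·[a_{n−1}, a_{n−2}]ᵀ, so [a_9, a_8]ᵀ = A^8·[a_1, a_0]ᵀ.
A^8 = [[22363, 12558], [6279, 3526]], giving [a_9, a_8]ᵀ = [[60037], [16857]].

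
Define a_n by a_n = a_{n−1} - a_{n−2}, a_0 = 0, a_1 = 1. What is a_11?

With companion matrix T = [[1, -1], [1, 0]], [a_n, a_{n−1}]ᵀ = T·[a_{n−1}, a_{n−2}]ᵀ, so [a_11, a_10]ᵀ = T¹⁰·[a_1, a_0]ᵀ.
T¹⁰ = [[-1, 1], [-1, 0]], giving [a_11, a_10]ᵀ = [[-1], [-1]].

-1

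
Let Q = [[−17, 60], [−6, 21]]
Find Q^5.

tr Q = 4 and det Q = 3, so the characteristic polynomial is λ² − (4)λ + (3) with roots 1 and 3.
Eigenvectors give P = [[10, 3], [3, 1]] with P⁻¹ = [[1, −3], [−3, 10]], and Q = P·diag(1, 3)·P⁻¹.
Then Q^5 = P·diag(1, 243)·P⁻¹ = [[10, 729], [3, 243]] · [[1, −3], [−3, 10]] = [[−2177, 7260], [−726, 2421]].

[[−2177, 7260], [−726, 2421]]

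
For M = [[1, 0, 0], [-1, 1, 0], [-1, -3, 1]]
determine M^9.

M = I + N where N = [[0, 0, 0], [-1, 0, 0], [-1, -3, 0]] is strictly lower-triangular, so N^3 = 0.
(I + N)^9 = I + 9·N + 36·N^2 = [[1, 0, 0], [-9, 1, 0], [99, -27, 1]].

[[1, 0, 0], [-9, 1, 0], [99, -27, 1]]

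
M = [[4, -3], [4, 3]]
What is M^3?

M^2 = [[4, -21], [28, -3]]
M^3 = [[-68, -75], [100, -93]]

[[-68, -75], [100, -93]]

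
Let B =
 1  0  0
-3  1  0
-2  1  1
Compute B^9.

B = I + N where N = [[0, 0, 0], [-3, 0, 0], [-2, 1, 0]] is strictly lower-triangular, so N^3 = 0.
(I + N)^9 = I + 9·N + 36·N^2 = [[1, 0, 0], [-27, 1, 0], [-126, 9, 1]].

[[1, 0, 0], [-27, 1, 0], [-126, 9, 1]]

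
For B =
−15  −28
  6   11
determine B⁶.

tr B = −4 and det B = 3, so the characteristic polynomial is λ² − (−4)λ + (3) with roots −3 and −1.
Eigenvectors give P = [[7, −2], [−3, 1]] with P⁻¹ = [[1, 2], [3, 7]], and B = P·diag(−3, −1)·P⁻¹.
Then B⁶ = P·diag(729, 1)·P⁻¹ = [[5103, −2], [−2187, 1]] · [[1, 2], [3, 7]] = [[5097, 10192], [−2184, −4367]].

[[5097, 10192], [−2184, −4367]]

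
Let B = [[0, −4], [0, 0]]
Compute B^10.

B is strictly triangular, hence nilpotent: B^2 = 0, so B^10 = 0.

[[0, 0], [0, 0]]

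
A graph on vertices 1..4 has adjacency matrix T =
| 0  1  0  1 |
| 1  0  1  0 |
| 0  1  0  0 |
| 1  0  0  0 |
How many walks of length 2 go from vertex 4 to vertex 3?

The number of length-2 walks from vertex 4 to vertex 3 is entry (4,3) of T², where T is the adjacency matrix.
T² = [[2, 0, 1, 0], [0, 2, 0, 1], [1, 0, 1, 0], [0, 1, 0, 1]]

0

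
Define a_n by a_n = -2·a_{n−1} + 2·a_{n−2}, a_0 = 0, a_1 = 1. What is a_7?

328

With companion matrix B = [[-2, 2], [1, 0]], [a_n, a_{n−1}]ᵀ = B·[a_{n−1}, a_{n−2}]ᵀ, so [a_7, a_6]ᵀ = B⁶·[a_1, a_0]ᵀ.
B⁶ = [[328, -240], [-120, 88]], giving [a_7, a_6]ᵀ = [[328], [-120]].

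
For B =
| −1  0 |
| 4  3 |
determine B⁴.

[[1, 0], [80, 81]]

tr B = 2 and det B = −3, so the characteristic polynomial is λ² − (2)λ + (−3) with roots 3 and −1.
Eigenvectors give P = [[0, −1], [1, 1]] with P⁻¹ = [[1, 1], [−1, 0]], and B = P·diag(3, −1)·P⁻¹.
Then B⁴ = P·diag(81, 1)·P⁻¹ = [[0, −1], [81, 1]] · [[1, 1], [−1, 0]] = [[1, 0], [80, 81]].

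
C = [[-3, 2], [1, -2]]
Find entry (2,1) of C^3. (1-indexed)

C^2 = [[11, -10], [-5, 6]]
C^3 = [[-43, 42], [21, -22]]

21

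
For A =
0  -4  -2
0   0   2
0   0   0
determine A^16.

[[0, 0, 0], [0, 0, 0], [0, 0, 0]]

A is strictly triangular, hence nilpotent: A^3 = 0, so A^16 = 0.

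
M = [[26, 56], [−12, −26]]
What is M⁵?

tr M = 0 and det M = −4, so the characteristic polynomial is λ² − (0)λ + (−4) with roots 2 and −2.
Eigenvectors give P = [[7, −2], [−3, 1]] with P⁻¹ = [[1, 2], [3, 7]], and M = P·diag(2, −2)·P⁻¹.
Then M⁵ = P·diag(32, −32)·P⁻¹ = [[224, 64], [−96, −32]] · [[1, 2], [3, 7]] = [[416, 896], [−192, −416]].

[[416, 896], [−192, −416]]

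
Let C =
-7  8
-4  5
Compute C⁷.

tr C = -2 and det C = -3, so the characteristic polynomial is λ² − (-2)λ + (-3) with roots -3 and 1.
Eigenvectors give P = [[2, 1], [1, 1]] with P⁻¹ = [[1, -1], [-1, 2]], and C = P·diag(-3, 1)·P⁻¹.
Then C⁷ = P·diag(-2187, 1)·P⁻¹ = [[-4374, 1], [-2187, 1]] · [[1, -1], [-1, 2]] = [[-4375, 4376], [-2188, 2189]].

[[-4375, 4376], [-2188, 2189]]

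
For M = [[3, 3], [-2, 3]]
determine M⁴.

[[-207, 108], [-72, -207]]

M² = [[3, 18], [-12, 3]]
M³ = [[-27, 63], [-42, -27]]
M⁴ = [[-207, 108], [-72, -207]]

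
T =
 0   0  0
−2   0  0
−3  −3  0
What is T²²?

T is strictly triangular, hence nilpotent: T³ = 0, so T²² = 0.

[[0, 0, 0], [0, 0, 0], [0, 0, 0]]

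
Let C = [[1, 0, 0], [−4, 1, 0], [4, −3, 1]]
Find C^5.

[[1, 0, 0], [−20, 1, 0], [140, −15, 1]]

C = I + N where N = [[0, 0, 0], [−4, 0, 0], [4, −3, 0]] is strictly lower-triangular, so N^3 = 0.
(I + N)^5 = I + 5·N + 10·N^2 = [[1, 0, 0], [−20, 1, 0], [140, −15, 1]].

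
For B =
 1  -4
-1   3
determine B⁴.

B² = [[5, -16], [-4, 13]]
B³ = [[21, -68], [-17, 55]]
B⁴ = [[89, -288], [-72, 233]]

[[89, -288], [-72, 233]]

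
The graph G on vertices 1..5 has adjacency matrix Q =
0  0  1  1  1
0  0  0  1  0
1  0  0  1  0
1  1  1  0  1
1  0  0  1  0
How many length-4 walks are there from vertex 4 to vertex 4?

22

The number of length-4 walks from vertex 4 to vertex 4 is entry (4,4) of Q⁴, where Q is the adjacency matrix.
Q² = [[3, 1, 1, 2, 1], [1, 1, 1, 0, 1], [1, 1, 2, 1, 2], [2, 0, 1, 4, 1], [1, 1, 2, 1, 2]]
Q³ = [[4, 2, 5, 6, 5], [2, 0, 1, 4, 1], [5, 1, 2, 6, 2], [6, 4, 6, 4, 6], [5, 1, 2, 6, 2]]
Q⁴ = [[16, 6, 10, 16, 10], [6, 4, 6, 4, 6], [10, 6, 11, 10, 11], [16, 4, 10, 22, 10], [10, 6, 11, 10, 11]]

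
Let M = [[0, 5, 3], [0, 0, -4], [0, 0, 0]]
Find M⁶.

[[0, 0, 0], [0, 0, 0], [0, 0, 0]]

M is strictly triangular, hence nilpotent: M³ = 0, so M⁶ = 0.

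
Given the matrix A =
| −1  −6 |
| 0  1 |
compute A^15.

A² = I (check: tr A = 0 and det A = −1), so A^15 = A since 15 is odd.

[[−1, −6], [0, 1]]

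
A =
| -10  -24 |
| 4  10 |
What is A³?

tr A = 0 and det A = -4, so the characteristic polynomial is λ² − (0)λ + (-4) with roots 2 and -2.
Eigenvectors give P = [[-2, 3], [1, -1]] with P⁻¹ = [[1, 3], [1, 2]], and A = P·diag(2, -2)·P⁻¹.
Then A³ = P·diag(8, -8)·P⁻¹ = [[-16, -24], [8, 8]] · [[1, 3], [1, 2]] = [[-40, -96], [16, 40]].

[[-40, -96], [16, 40]]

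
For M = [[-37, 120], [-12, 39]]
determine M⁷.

tr M = 2 and det M = -3, so the characteristic polynomial is λ² − (2)λ + (-3) with roots 3 and -1.
Eigenvectors give P = [[3, 10], [1, 3]] with P⁻¹ = [[-3, 10], [1, -3]], and M = P·diag(3, -1)·P⁻¹.
Then M⁷ = P·diag(2187, -1)·P⁻¹ = [[6561, -10], [2187, -3]] · [[-3, 10], [1, -3]] = [[-19693, 65640], [-6564, 21879]].

[[-19693, 65640], [-6564, 21879]]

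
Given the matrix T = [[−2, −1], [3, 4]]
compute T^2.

[[1, −2], [6, 13]]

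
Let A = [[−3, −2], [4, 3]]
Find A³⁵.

[[−3, −2], [4, 3]]

A² = I (check: tr A = 0 and det A = −1), so A³⁵ = A since 35 is odd.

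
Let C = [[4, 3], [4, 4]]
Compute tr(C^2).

56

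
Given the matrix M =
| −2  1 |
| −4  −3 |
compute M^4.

M^2 = [[0, −5], [20, 5]]
M^3 = [[20, 15], [−60, 5]]
M^4 = [[−100, −25], [100, −75]]

[[−100, −25], [100, −75]]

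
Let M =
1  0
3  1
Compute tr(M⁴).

2

M = I + N where N = [[0, 0], [3, 0]] is strictly lower-triangular, so N² = 0.
(I + N)⁴ = I + 4·N = [[1, 0], [12, 1]].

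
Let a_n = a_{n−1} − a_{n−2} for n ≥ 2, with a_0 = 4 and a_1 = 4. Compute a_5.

With companion matrix Q = [[1, −1], [1, 0]], [a_n, a_{n−1}]ᵀ = Q·[a_{n−1}, a_{n−2}]ᵀ, so [a_5, a_4]ᵀ = Q⁴·[a_1, a_0]ᵀ.
Q⁴ = [[−1, 1], [−1, 0]], giving [a_5, a_4]ᵀ = [[0], [−4]].

0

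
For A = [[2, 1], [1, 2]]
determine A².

[[5, 4], [4, 5]]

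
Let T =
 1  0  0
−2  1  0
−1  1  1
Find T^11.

[[1, 0, 0], [−22, 1, 0], [−121, 11, 1]]

T = I + N where N = [[0, 0, 0], [−2, 0, 0], [−1, 1, 0]] is strictly lower-triangular, so N^3 = 0.
(I + N)^11 = I + 11·N + 55·N^2 = [[1, 0, 0], [−22, 1, 0], [−121, 11, 1]].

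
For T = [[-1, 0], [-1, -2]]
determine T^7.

tr T = -3 and det T = 2, so the characteristic polynomial is λ² − (-3)λ + (2) with roots -2 and -1.
Eigenvectors give P = [[0, -1], [1, 1]] with P⁻¹ = [[1, 1], [-1, 0]], and T = P·diag(-2, -1)·P⁻¹.
Then T^7 = P·diag(-128, -1)·P⁻¹ = [[0, 1], [-128, -1]] · [[1, 1], [-1, 0]] = [[-1, 0], [-127, -128]].

[[-1, 0], [-127, -128]]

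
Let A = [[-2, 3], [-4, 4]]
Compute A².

[[-8, 6], [-8, 4]]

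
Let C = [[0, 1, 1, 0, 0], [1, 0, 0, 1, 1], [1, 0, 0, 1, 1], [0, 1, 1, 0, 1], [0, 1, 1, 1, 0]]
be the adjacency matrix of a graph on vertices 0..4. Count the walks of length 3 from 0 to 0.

0

The number of length-3 walks from vertex 0 to vertex 0 is entry (0,0) of C³, where C is the adjacency matrix.
C² = [[2, 0, 0, 2, 2], [0, 3, 3, 1, 1], [0, 3, 3, 1, 1], [2, 1, 1, 3, 2], [2, 1, 1, 2, 3]]
C³ = [[0, 6, 6, 2, 2], [6, 2, 2, 7, 7], [6, 2, 2, 7, 7], [2, 7, 7, 4, 5], [2, 7, 7, 5, 4]]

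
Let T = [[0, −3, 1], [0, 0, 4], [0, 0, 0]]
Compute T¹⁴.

T is strictly triangular, hence nilpotent: T³ = 0, so T¹⁴ = 0.

[[0, 0, 0], [0, 0, 0], [0, 0, 0]]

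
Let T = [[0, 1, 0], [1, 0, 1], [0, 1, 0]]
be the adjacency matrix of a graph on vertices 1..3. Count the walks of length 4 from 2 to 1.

The number of length-4 walks from vertex 2 to vertex 1 is entry (2,1) of T⁴, where T is the adjacency matrix.
T² = [[1, 0, 1], [0, 2, 0], [1, 0, 1]]
T³ = [[0, 2, 0], [2, 0, 2], [0, 2, 0]]
T⁴ = [[2, 0, 2], [0, 4, 0], [2, 0, 2]]

0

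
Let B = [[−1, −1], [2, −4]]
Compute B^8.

[[−6049, 6305], [−12610, 12866]]

tr B = −5 and det B = 6, so the characteristic polynomial is λ² − (−5)λ + (6) with roots −2 and −3.
Eigenvectors give P = [[1, −1], [1, −2]] with P⁻¹ = [[2, −1], [1, −1]], and B = P·diag(−2, −3)·P⁻¹.
Then B^8 = P·diag(256, 6561)·P⁻¹ = [[256, −6561], [256, −13122]] · [[2, −1], [1, −1]] = [[−6049, 6305], [−12610, 12866]].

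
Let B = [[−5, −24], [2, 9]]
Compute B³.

tr B = 4 and det B = 3, so the characteristic polynomial is λ² − (4)λ + (3) with roots 1 and 3.
Eigenvectors give P = [[−4, −3], [1, 1]] with P⁻¹ = [[−1, −3], [1, 4]], and B = P·diag(1, 3)·P⁻¹.
Then B³ = P·diag(1, 27)·P⁻¹ = [[−4, −81], [1, 27]] · [[−1, −3], [1, 4]] = [[−77, −312], [26, 105]].

[[−77, −312], [26, 105]]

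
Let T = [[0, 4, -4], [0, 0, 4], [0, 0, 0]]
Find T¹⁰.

T is strictly triangular, hence nilpotent: T³ = 0, so T¹⁰ = 0.

[[0, 0, 0], [0, 0, 0], [0, 0, 0]]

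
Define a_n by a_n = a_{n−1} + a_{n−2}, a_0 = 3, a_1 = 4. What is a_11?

521

With companion matrix Q = [[1, 1], [1, 0]], [a_n, a_{n−1}]ᵀ = Q·[a_{n−1}, a_{n−2}]ᵀ, so [a_11, a_10]ᵀ = Q^10·[a_1, a_0]ᵀ.
Q^10 = [[89, 55], [55, 34]], giving [a_11, a_10]ᵀ = [[521], [322]].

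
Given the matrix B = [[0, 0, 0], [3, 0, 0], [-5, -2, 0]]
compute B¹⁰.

[[0, 0, 0], [0, 0, 0], [0, 0, 0]]

B is strictly triangular, hence nilpotent: B³ = 0, so B¹⁰ = 0.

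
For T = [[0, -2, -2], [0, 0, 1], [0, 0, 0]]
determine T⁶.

T is strictly triangular, hence nilpotent: T³ = 0, so T⁶ = 0.

[[0, 0, 0], [0, 0, 0], [0, 0, 0]]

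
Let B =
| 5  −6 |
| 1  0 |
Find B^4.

tr B = 5 and det B = 6, so the characteristic polynomial is λ² − (5)λ + (6) with roots 3 and 2.
Eigenvectors give P = [[−3, −2], [−1, −1]] with P⁻¹ = [[−1, 2], [1, −3]], and B = P·diag(3, 2)·P⁻¹.
Then B^4 = P·diag(81, 16)·P⁻¹ = [[−243, −32], [−81, −16]] · [[−1, 2], [1, −3]] = [[211, −390], [65, −114]].

[[211, −390], [65, −114]]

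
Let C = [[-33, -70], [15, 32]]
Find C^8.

tr C = -1 and det C = -6, so the characteristic polynomial is λ² − (-1)λ + (-6) with roots -3 and 2.
Eigenvectors give P = [[-7, -2], [3, 1]] with P⁻¹ = [[-1, -2], [3, 7]], and C = P·diag(-3, 2)·P⁻¹.
Then C^8 = P·diag(6561, 256)·P⁻¹ = [[-45927, -512], [19683, 256]] · [[-1, -2], [3, 7]] = [[44391, 88270], [-18915, -37574]].

[[44391, 88270], [-18915, -37574]]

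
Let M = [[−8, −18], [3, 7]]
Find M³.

tr M = −1 and det M = −2, so the characteristic polynomial is λ² − (−1)λ + (−2) with roots −2 and 1.
Eigenvectors give P = [[−3, −2], [1, 1]] with P⁻¹ = [[−1, −2], [1, 3]], and M = P·diag(−2, 1)·P⁻¹.
Then M³ = P·diag(−8, 1)·P⁻¹ = [[24, −2], [−8, 1]] · [[−1, −2], [1, 3]] = [[−26, −54], [9, 19]].

[[−26, −54], [9, 19]]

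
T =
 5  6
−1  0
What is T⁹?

tr T = 5 and det T = 6, so the characteristic polynomial is λ² − (5)λ + (6) with roots 3 and 2.
Eigenvectors give P = [[3, 2], [−1, −1]] with P⁻¹ = [[1, 2], [−1, −3]], and T = P·diag(3, 2)·P⁻¹.
Then T⁹ = P·diag(19683, 512)·P⁻¹ = [[59049, 1024], [−19683, −512]] · [[1, 2], [−1, −3]] = [[58025, 115026], [−19171, −37830]].

[[58025, 115026], [−19171, −37830]]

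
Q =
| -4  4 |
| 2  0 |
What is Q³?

Q² = [[24, -16], [-8, 8]]
Q³ = [[-128, 96], [48, -32]]

[[-128, 96], [48, -32]]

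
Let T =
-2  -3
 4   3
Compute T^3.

[[4, 15], [-20, -21]]

T^2 = [[-8, -3], [4, -3]]
T^3 = [[4, 15], [-20, -21]]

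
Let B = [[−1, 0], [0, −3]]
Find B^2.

[[1, 0], [0, 9]]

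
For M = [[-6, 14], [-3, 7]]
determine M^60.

[[-6, 14], [-3, 7]]

M² = M (a projection; rank 1, trace 1), so M^60 = M.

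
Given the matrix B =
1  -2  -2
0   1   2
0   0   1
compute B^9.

[[1, -18, -162], [0, 1, 18], [0, 0, 1]]

B = I + N where N = [[0, -2, -2], [0, 0, 2], [0, 0, 0]] is strictly upper-triangular, so N^3 = 0.
(I + N)^9 = I + 9·N + 36·N^2 = [[1, -18, -162], [0, 1, 18], [0, 0, 1]].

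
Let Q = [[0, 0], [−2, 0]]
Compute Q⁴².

[[0, 0], [0, 0]]

Q is strictly triangular, hence nilpotent: Q² = 0, so Q⁴² = 0.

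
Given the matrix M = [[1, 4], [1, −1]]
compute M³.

M² = [[5, 0], [0, 5]]
M³ = [[5, 20], [5, −5]]

[[5, 20], [5, −5]]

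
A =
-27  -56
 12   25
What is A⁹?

[[-137787, -275576], [59052, 118105]]

tr A = -2 and det A = -3, so the characteristic polynomial is λ² − (-2)λ + (-3) with roots -3 and 1.
Eigenvectors give P = [[7, -2], [-3, 1]] with P⁻¹ = [[1, 2], [3, 7]], and A = P·diag(-3, 1)·P⁻¹.
Then A⁹ = P·diag(-19683, 1)·P⁻¹ = [[-137781, -2], [59049, 1]] · [[1, 2], [3, 7]] = [[-137787, -275576], [59052, 118105]].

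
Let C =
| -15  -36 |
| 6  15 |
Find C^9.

[[-98415, -236196], [39366, 98415]]

tr C = 0 and det C = -9, so the characteristic polynomial is λ² − (0)λ + (-9) with roots -3 and 3.
Eigenvectors give P = [[-3, -2], [1, 1]] with P⁻¹ = [[-1, -2], [1, 3]], and C = P·diag(-3, 3)·P⁻¹.
Then C^9 = P·diag(-19683, 19683)·P⁻¹ = [[59049, -39366], [-19683, 19683]] · [[-1, -2], [1, 3]] = [[-98415, -236196], [39366, 98415]].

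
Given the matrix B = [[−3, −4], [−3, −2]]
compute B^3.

[[−123, −124], [−93, −92]]

B^2 = [[21, 20], [15, 16]]
B^3 = [[−123, −124], [−93, −92]]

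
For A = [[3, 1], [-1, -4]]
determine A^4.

[[63, -23], [23, 224]]

A^2 = [[8, -1], [1, 15]]
A^3 = [[25, 12], [-12, -59]]
A^4 = [[63, -23], [23, 224]]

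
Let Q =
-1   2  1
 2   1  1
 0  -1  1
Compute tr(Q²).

9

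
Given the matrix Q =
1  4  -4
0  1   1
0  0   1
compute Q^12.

[[1, 48, 216], [0, 1, 12], [0, 0, 1]]

Q = I + N where N = [[0, 4, -4], [0, 0, 1], [0, 0, 0]] is strictly upper-triangular, so N^3 = 0.
(I + N)^12 = I + 12·N + 66·N^2 = [[1, 48, 216], [0, 1, 12], [0, 0, 1]].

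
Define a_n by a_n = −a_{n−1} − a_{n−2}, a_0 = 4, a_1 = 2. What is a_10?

With companion matrix T = [[−1, −1], [1, 0]], [a_n, a_{n−1}]ᵀ = T·[a_{n−1}, a_{n−2}]ᵀ, so [a_10, a_9]ᵀ = T⁹·[a_1, a_0]ᵀ.
T⁹ = [[1, 0], [0, 1]], giving [a_10, a_9]ᵀ = [[2], [4]].

2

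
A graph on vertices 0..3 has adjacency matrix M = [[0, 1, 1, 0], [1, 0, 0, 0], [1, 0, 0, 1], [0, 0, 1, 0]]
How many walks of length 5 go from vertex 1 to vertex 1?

The number of length-5 walks from vertex 1 to vertex 1 is entry (1,1) of M^5, where M is the adjacency matrix.
M^2 = [[2, 0, 0, 1], [0, 1, 1, 0], [0, 1, 2, 0], [1, 0, 0, 1]]
M^3 = [[0, 2, 3, 0], [2, 0, 0, 1], [3, 0, 0, 2], [0, 1, 2, 0]]
M^4 = [[5, 0, 0, 3], [0, 2, 3, 0], [0, 3, 5, 0], [3, 0, 0, 2]]
M^5 = [[0, 5, 8, 0], [5, 0, 0, 3], [8, 0, 0, 5], [0, 3, 5, 0]]

0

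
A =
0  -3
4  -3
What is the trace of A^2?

-15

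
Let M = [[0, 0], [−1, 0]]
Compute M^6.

[[0, 0], [0, 0]]

M is strictly triangular, hence nilpotent: M^2 = 0, so M^6 = 0.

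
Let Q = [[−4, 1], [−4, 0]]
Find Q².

[[12, −4], [16, −4]]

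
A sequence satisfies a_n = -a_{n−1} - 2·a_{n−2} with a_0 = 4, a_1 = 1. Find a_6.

3

With companion matrix B = [[-1, -2], [1, 0]], [a_n, a_{n−1}]ᵀ = B·[a_{n−1}, a_{n−2}]ᵀ, so [a_6, a_5]ᵀ = B⁵·[a_1, a_0]ᵀ.
B⁵ = [[-5, 2], [-1, -6]], giving [a_6, a_5]ᵀ = [[3], [-25]].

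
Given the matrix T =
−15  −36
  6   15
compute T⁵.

[[−1215, −2916], [486, 1215]]

tr T = 0 and det T = −9, so the characteristic polynomial is λ² − (0)λ + (−9) with roots 3 and −3.
Eigenvectors give P = [[−2, −3], [1, 1]] with P⁻¹ = [[1, 3], [−1, −2]], and T = P·diag(3, −3)·P⁻¹.
Then T⁵ = P·diag(243, −243)·P⁻¹ = [[−486, 729], [243, −243]] · [[1, 3], [−1, −2]] = [[−1215, −2916], [486, 1215]].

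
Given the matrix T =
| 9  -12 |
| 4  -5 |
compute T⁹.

tr T = 4 and det T = 3, so the characteristic polynomial is λ² − (4)λ + (3) with roots 1 and 3.
Eigenvectors give P = [[-3, 2], [-2, 1]] with P⁻¹ = [[1, -2], [2, -3]], and T = P·diag(1, 3)·P⁻¹.
Then T⁹ = P·diag(1, 19683)·P⁻¹ = [[-3, 39366], [-2, 19683]] · [[1, -2], [2, -3]] = [[78729, -118092], [39364, -59045]].

[[78729, -118092], [39364, -59045]]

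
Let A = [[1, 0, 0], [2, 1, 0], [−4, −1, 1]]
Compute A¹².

[[1, 0, 0], [24, 1, 0], [−180, −12, 1]]

A = I + N where N = [[0, 0, 0], [2, 0, 0], [−4, −1, 0]] is strictly lower-triangular, so N³ = 0.
(I + N)¹² = I + 12·N + 66·N² = [[1, 0, 0], [24, 1, 0], [−180, −12, 1]].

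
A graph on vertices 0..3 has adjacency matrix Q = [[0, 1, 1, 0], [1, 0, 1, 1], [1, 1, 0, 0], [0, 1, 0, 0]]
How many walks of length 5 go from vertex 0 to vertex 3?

6

The number of length-5 walks from vertex 0 to vertex 3 is entry (0,3) of Q⁵, where Q is the adjacency matrix.
Q² = [[2, 1, 1, 1], [1, 3, 1, 0], [1, 1, 2, 1], [1, 0, 1, 1]]
Q³ = [[2, 4, 3, 1], [4, 2, 4, 3], [3, 4, 2, 1], [1, 3, 1, 0]]
Q⁴ = [[7, 6, 6, 4], [6, 11, 6, 2], [6, 6, 7, 4], [4, 2, 4, 3]]
Q⁵ = [[12, 17, 13, 6], [17, 14, 17, 11], [13, 17, 12, 6], [6, 11, 6, 2]]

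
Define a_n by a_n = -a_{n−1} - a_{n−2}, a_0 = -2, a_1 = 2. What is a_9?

With companion matrix T = [[-1, -1], [1, 0]], [a_n, a_{n−1}]ᵀ = T·[a_{n−1}, a_{n−2}]ᵀ, so [a_9, a_8]ᵀ = T^8·[a_1, a_0]ᵀ.
T^8 = [[0, 1], [-1, -1]], giving [a_9, a_8]ᵀ = [[-2], [0]].

-2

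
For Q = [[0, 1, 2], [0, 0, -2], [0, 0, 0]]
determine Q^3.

[[0, 0, 0], [0, 0, 0], [0, 0, 0]]

Q is strictly triangular, hence nilpotent: Q^3 = 0, so Q^3 = 0.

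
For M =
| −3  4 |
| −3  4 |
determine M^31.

M² = M (a projection; rank 1, trace 1), so M^31 = M.

[[−3, 4], [−3, 4]]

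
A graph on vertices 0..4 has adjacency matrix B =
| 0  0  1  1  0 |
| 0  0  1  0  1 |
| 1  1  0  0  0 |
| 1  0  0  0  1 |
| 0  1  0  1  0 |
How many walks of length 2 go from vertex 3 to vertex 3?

2

The number of length-2 walks from vertex 3 to vertex 3 is entry (3,3) of B^2, where B is the adjacency matrix.
B^2 = [[2, 1, 0, 0, 1], [1, 2, 0, 1, 0], [0, 0, 2, 1, 1], [0, 1, 1, 2, 0], [1, 0, 1, 0, 2]]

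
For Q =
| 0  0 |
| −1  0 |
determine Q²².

[[0, 0], [0, 0]]

Q is strictly triangular, hence nilpotent: Q² = 0, so Q²² = 0.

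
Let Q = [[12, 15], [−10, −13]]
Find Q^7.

tr Q = −1 and det Q = −6, so the characteristic polynomial is λ² − (−1)λ + (−6) with roots −3 and 2.
Eigenvectors give P = [[−1, 3], [1, −2]] with P⁻¹ = [[2, 3], [1, 1]], and Q = P·diag(−3, 2)·P⁻¹.
Then Q^7 = P·diag(−2187, 128)·P⁻¹ = [[2187, 384], [−2187, −256]] · [[2, 3], [1, 1]] = [[4758, 6945], [−4630, −6817]].

[[4758, 6945], [−4630, −6817]]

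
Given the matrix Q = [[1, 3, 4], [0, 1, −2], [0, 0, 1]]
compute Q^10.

Q = I + N where N = [[0, 3, 4], [0, 0, −2], [0, 0, 0]] is strictly upper-triangular, so N^3 = 0.
(I + N)^10 = I + 10·N + 45·N^2 = [[1, 30, −230], [0, 1, −20], [0, 0, 1]].

[[1, 30, −230], [0, 1, −20], [0, 0, 1]]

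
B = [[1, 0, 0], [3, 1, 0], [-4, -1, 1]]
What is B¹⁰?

B = I + N where N = [[0, 0, 0], [3, 0, 0], [-4, -1, 0]] is strictly lower-triangular, so N³ = 0.
(I + N)¹⁰ = I + 10·N + 45·N² = [[1, 0, 0], [30, 1, 0], [-175, -10, 1]].

[[1, 0, 0], [30, 1, 0], [-175, -10, 1]]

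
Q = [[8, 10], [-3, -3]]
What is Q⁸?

[[38086, 63050], [-18915, -31269]]

tr Q = 5 and det Q = 6, so the characteristic polynomial is λ² − (5)λ + (6) with roots 2 and 3.
Eigenvectors give P = [[-5, -2], [3, 1]] with P⁻¹ = [[1, 2], [-3, -5]], and Q = P·diag(2, 3)·P⁻¹.
Then Q⁸ = P·diag(256, 6561)·P⁻¹ = [[-1280, -13122], [768, 6561]] · [[1, 2], [-3, -5]] = [[38086, 63050], [-18915, -31269]].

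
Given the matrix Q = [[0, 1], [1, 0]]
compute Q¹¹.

Q² = I (check: tr Q = 0 and det Q = -1), so Q¹¹ = Q since 11 is odd.

[[0, 1], [1, 0]]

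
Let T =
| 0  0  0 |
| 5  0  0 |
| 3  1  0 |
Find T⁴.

T is strictly triangular, hence nilpotent: T³ = 0, so T⁴ = 0.

[[0, 0, 0], [0, 0, 0], [0, 0, 0]]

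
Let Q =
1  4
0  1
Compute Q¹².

[[1, 48], [0, 1]]

Q = I + N where N = [[0, 4], [0, 0]] is strictly upper-triangular, so N² = 0.
(I + N)¹² = I + 12·N = [[1, 48], [0, 1]].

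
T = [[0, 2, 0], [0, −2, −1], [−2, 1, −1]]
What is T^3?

[[4, 6, 6], [−6, 1, −6], [0, 18, 7]]

T^2 = [[0, −4, −2], [2, 3, 3], [2, −7, 0]]
T^3 = [[4, 6, 6], [−6, 1, −6], [0, 18, 7]]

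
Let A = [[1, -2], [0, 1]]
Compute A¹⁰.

A = I + N where N = [[0, -2], [0, 0]] is strictly upper-triangular, so N² = 0.
(I + N)¹⁰ = I + 10·N = [[1, -20], [0, 1]].

[[1, -20], [0, 1]]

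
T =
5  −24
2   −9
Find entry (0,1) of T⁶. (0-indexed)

8736

tr T = −4 and det T = 3, so the characteristic polynomial is λ² − (−4)λ + (3) with roots −1 and −3.
Eigenvectors give P = [[−4, 3], [−1, 1]] with P⁻¹ = [[−1, 3], [−1, 4]], and T = P·diag(−1, −3)·P⁻¹.
Then T⁶ = P·diag(1, 729)·P⁻¹ = [[−4, 2187], [−1, 729]] · [[−1, 3], [−1, 4]] = [[−2183, 8736], [−728, 2913]].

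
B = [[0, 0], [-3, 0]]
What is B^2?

[[0, 0], [0, 0]]

B is strictly triangular, hence nilpotent: B^2 = 0, so B^2 = 0.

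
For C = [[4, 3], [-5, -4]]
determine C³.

[[4, 3], [-5, -4]]

C² = I (check: tr C = 0 and det C = -1), so C³ = C since 3 is odd.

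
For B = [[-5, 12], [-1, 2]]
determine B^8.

tr B = -3 and det B = 2, so the characteristic polynomial is λ² − (-3)λ + (2) with roots -2 and -1.
Eigenvectors give P = [[4, 3], [1, 1]] with P⁻¹ = [[1, -3], [-1, 4]], and B = P·diag(-2, -1)·P⁻¹.
Then B^8 = P·diag(256, 1)·P⁻¹ = [[1024, 3], [256, 1]] · [[1, -3], [-1, 4]] = [[1021, -3060], [255, -764]].

[[1021, -3060], [255, -764]]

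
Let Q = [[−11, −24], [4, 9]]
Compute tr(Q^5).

−242

tr Q = −2 and det Q = −3, so the characteristic polynomial is λ² − (−2)λ + (−3) with roots −3 and 1.
Eigenvectors give P = [[3, 2], [−1, −1]] with P⁻¹ = [[1, 2], [−1, −3]], and Q = P·diag(−3, 1)·P⁻¹.
Then Q^5 = P·diag(−243, 1)·P⁻¹ = [[−729, 2], [243, −1]] · [[1, 2], [−1, −3]] = [[−731, −1464], [244, 489]].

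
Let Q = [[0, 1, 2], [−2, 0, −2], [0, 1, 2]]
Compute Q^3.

[[−4, 0, −4], [8, −8, −8], [−4, 0, −4]]

Q^2 = [[−2, 2, 2], [0, −4, −8], [−2, 2, 2]]
Q^3 = [[−4, 0, −4], [8, −8, −8], [−4, 0, −4]]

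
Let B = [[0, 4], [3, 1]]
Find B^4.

[[156, 100], [75, 181]]

B^2 = [[12, 4], [3, 13]]
B^3 = [[12, 52], [39, 25]]
B^4 = [[156, 100], [75, 181]]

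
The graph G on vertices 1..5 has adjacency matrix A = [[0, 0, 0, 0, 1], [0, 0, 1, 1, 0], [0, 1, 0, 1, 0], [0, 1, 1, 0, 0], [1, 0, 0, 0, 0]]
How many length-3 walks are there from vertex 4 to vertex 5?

0

The number of length-3 walks from vertex 4 to vertex 5 is entry (4,5) of A³, where A is the adjacency matrix.
A² = [[1, 0, 0, 0, 0], [0, 2, 1, 1, 0], [0, 1, 2, 1, 0], [0, 1, 1, 2, 0], [0, 0, 0, 0, 1]]
A³ = [[0, 0, 0, 0, 1], [0, 2, 3, 3, 0], [0, 3, 2, 3, 0], [0, 3, 3, 2, 0], [1, 0, 0, 0, 0]]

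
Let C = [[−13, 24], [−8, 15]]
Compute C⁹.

tr C = 2 and det C = −3, so the characteristic polynomial is λ² − (2)λ + (−3) with roots 3 and −1.
Eigenvectors give P = [[−3, 2], [−2, 1]] with P⁻¹ = [[1, −2], [2, −3]], and C = P·diag(3, −1)·P⁻¹.
Then C⁹ = P·diag(19683, −1)·P⁻¹ = [[−59049, −2], [−39366, −1]] · [[1, −2], [2, −3]] = [[−59053, 118104], [−39368, 78735]].

[[−59053, 118104], [−39368, 78735]]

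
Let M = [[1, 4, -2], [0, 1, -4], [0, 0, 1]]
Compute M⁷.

M = I + N where N = [[0, 4, -2], [0, 0, -4], [0, 0, 0]] is strictly upper-triangular, so N³ = 0.
(I + N)⁷ = I + 7·N + 21·N² = [[1, 28, -350], [0, 1, -28], [0, 0, 1]].

[[1, 28, -350], [0, 1, -28], [0, 0, 1]]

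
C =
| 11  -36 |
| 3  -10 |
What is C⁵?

[[131, -396], [33, -100]]

tr C = 1 and det C = -2, so the characteristic polynomial is λ² − (1)λ + (-2) with roots 2 and -1.
Eigenvectors give P = [[-4, -3], [-1, -1]] with P⁻¹ = [[-1, 3], [1, -4]], and C = P·diag(2, -1)·P⁻¹.
Then C⁵ = P·diag(32, -1)·P⁻¹ = [[-128, 3], [-32, 1]] · [[-1, 3], [1, -4]] = [[131, -396], [33, -100]].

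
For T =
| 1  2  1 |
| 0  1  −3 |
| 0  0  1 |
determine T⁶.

[[1, 12, −84], [0, 1, −18], [0, 0, 1]]

T = I + N where N = [[0, 2, 1], [0, 0, −3], [0, 0, 0]] is strictly upper-triangular, so N³ = 0.
(I + N)⁶ = I + 6·N + 15·N² = [[1, 12, −84], [0, 1, −18], [0, 0, 1]].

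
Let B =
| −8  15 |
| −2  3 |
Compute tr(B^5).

−275

tr B = −5 and det B = 6, so the characteristic polynomial is λ² − (−5)λ + (6) with roots −3 and −2.
Eigenvectors give P = [[3, −5], [1, −2]] with P⁻¹ = [[2, −5], [1, −3]], and B = P·diag(−3, −2)·P⁻¹.
Then B^5 = P·diag(−243, −32)·P⁻¹ = [[−729, 160], [−243, 64]] · [[2, −5], [1, −3]] = [[−1298, 3165], [−422, 1023]].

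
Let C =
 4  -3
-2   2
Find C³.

C² = [[22, -18], [-12, 10]]
C³ = [[124, -102], [-68, 56]]

[[124, -102], [-68, 56]]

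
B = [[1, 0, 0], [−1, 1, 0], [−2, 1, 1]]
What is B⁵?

[[1, 0, 0], [−5, 1, 0], [−20, 5, 1]]

B = I + N where N = [[0, 0, 0], [−1, 0, 0], [−2, 1, 0]] is strictly lower-triangular, so N³ = 0.
(I + N)⁵ = I + 5·N + 10·N² = [[1, 0, 0], [−5, 1, 0], [−20, 5, 1]].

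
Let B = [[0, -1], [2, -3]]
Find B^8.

[[-254, 255], [-510, 511]]

tr B = -3 and det B = 2, so the characteristic polynomial is λ² − (-3)λ + (2) with roots -2 and -1.
Eigenvectors give P = [[-1, -1], [-2, -1]] with P⁻¹ = [[1, -1], [-2, 1]], and B = P·diag(-2, -1)·P⁻¹.
Then B^8 = P·diag(256, 1)·P⁻¹ = [[-256, -1], [-512, -1]] · [[1, -1], [-2, 1]] = [[-254, 255], [-510, 511]].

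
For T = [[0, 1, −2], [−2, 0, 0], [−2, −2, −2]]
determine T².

[[2, 4, 4], [0, −2, 4], [8, 2, 8]]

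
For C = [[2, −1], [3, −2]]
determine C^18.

[[1, 0], [0, 1]]

C² = I (check: tr C = 0 and det C = −1), so C^18 = I since 18 is even.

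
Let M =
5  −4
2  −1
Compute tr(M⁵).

tr M = 4 and det M = 3, so the characteristic polynomial is λ² − (4)λ + (3) with roots 3 and 1.
Eigenvectors give P = [[2, −1], [1, −1]] with P⁻¹ = [[1, −1], [1, −2]], and M = P·diag(3, 1)·P⁻¹.
Then M⁵ = P·diag(243, 1)·P⁻¹ = [[486, −1], [243, −1]] · [[1, −1], [1, −2]] = [[485, −484], [242, −241]].

244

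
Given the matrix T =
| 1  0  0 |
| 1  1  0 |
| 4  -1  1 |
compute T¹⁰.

[[1, 0, 0], [10, 1, 0], [-5, -10, 1]]

T = I + N where N = [[0, 0, 0], [1, 0, 0], [4, -1, 0]] is strictly lower-triangular, so N³ = 0.
(I + N)¹⁰ = I + 10·N + 45·N² = [[1, 0, 0], [10, 1, 0], [-5, -10, 1]].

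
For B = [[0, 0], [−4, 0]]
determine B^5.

[[0, 0], [0, 0]]

B is strictly triangular, hence nilpotent: B^2 = 0, so B^5 = 0.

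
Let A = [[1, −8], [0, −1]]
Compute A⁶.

[[1, 0], [0, 1]]

A² = I (check: tr A = 0 and det A = −1), so A⁶ = I since 6 is even.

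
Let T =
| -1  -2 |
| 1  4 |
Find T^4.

[[-17, -78], [39, 178]]

T^2 = [[-1, -6], [3, 14]]
T^3 = [[-5, -22], [11, 50]]
T^4 = [[-17, -78], [39, 178]]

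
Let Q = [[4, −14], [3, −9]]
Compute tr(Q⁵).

tr Q = −5 and det Q = 6, so the characteristic polynomial is λ² − (−5)λ + (6) with roots −2 and −3.
Eigenvectors give P = [[−7, −2], [−3, −1]] with P⁻¹ = [[−1, 2], [3, −7]], and Q = P·diag(−2, −3)·P⁻¹.
Then Q⁵ = P·diag(−32, −243)·P⁻¹ = [[224, 486], [96, 243]] · [[−1, 2], [3, −7]] = [[1234, −2954], [633, −1509]].

−275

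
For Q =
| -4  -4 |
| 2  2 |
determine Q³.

Q² = [[8, 8], [-4, -4]]
Q³ = [[-16, -16], [8, 8]]

[[-16, -16], [8, 8]]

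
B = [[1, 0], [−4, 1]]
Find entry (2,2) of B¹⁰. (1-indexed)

1

B = I + N where N = [[0, 0], [−4, 0]] is strictly lower-triangular, so N² = 0.
(I + N)¹⁰ = I + 10·N = [[1, 0], [−40, 1]].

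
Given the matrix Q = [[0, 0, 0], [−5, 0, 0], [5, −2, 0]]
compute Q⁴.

Q is strictly triangular, hence nilpotent: Q³ = 0, so Q⁴ = 0.

[[0, 0, 0], [0, 0, 0], [0, 0, 0]]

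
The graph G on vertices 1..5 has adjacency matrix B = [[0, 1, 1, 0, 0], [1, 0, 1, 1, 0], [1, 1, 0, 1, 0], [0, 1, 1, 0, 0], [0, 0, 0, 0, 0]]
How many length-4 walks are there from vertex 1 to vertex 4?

The number of length-4 walks from vertex 1 to vertex 4 is entry (1,4) of B^4, where B is the adjacency matrix.
B^2 = [[2, 1, 1, 2, 0], [1, 3, 2, 1, 0], [1, 2, 3, 1, 0], [2, 1, 1, 2, 0], [0, 0, 0, 0, 0]]
B^3 = [[2, 5, 5, 2, 0], [5, 4, 5, 5, 0], [5, 5, 4, 5, 0], [2, 5, 5, 2, 0], [0, 0, 0, 0, 0]]
B^4 = [[10, 9, 9, 10, 0], [9, 15, 14, 9, 0], [9, 14, 15, 9, 0], [10, 9, 9, 10, 0], [0, 0, 0, 0, 0]]

10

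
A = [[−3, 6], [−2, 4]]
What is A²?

[[−3, 6], [−2, 4]]

A² = A (a projection; rank 1, trace 1), so A² = A.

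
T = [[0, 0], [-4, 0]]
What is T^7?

[[0, 0], [0, 0]]

T is strictly triangular, hence nilpotent: T^2 = 0, so T^7 = 0.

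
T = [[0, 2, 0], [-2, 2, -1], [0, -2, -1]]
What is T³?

T² = [[-4, 4, -2], [-4, 2, -1], [4, -2, 3]]
T³ = [[-8, 4, -2], [-4, -2, -1], [4, -2, -1]]

[[-8, 4, -2], [-4, -2, -1], [4, -2, -1]]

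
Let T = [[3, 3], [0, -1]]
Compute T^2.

[[9, 6], [0, 1]]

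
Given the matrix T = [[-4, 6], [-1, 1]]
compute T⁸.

[[766, -1530], [255, -509]]

tr T = -3 and det T = 2, so the characteristic polynomial is λ² − (-3)λ + (2) with roots -2 and -1.
Eigenvectors give P = [[-3, 2], [-1, 1]] with P⁻¹ = [[-1, 2], [-1, 3]], and T = P·diag(-2, -1)·P⁻¹.
Then T⁸ = P·diag(256, 1)·P⁻¹ = [[-768, 2], [-256, 1]] · [[-1, 2], [-1, 3]] = [[766, -1530], [255, -509]].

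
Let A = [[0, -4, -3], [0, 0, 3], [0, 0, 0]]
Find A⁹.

A is strictly triangular, hence nilpotent: A³ = 0, so A⁹ = 0.

[[0, 0, 0], [0, 0, 0], [0, 0, 0]]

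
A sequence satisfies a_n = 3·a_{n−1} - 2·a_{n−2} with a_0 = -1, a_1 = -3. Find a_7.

-255

With companion matrix A = [[3, -2], [1, 0]], [a_n, a_{n−1}]ᵀ = A·[a_{n−1}, a_{n−2}]ᵀ, so [a_7, a_6]ᵀ = A^6·[a_1, a_0]ᵀ.
A^6 = [[127, -126], [63, -62]], giving [a_7, a_6]ᵀ = [[-255], [-127]].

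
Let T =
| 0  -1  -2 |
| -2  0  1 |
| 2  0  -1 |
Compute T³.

[[2, 2, 3], [2, -2, -5], [-2, 2, 5]]

T² = [[-2, 0, 1], [2, 2, 3], [-2, -2, -3]]
T³ = [[2, 2, 3], [2, -2, -5], [-2, 2, 5]]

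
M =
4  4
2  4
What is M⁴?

[[1088, 1536], [768, 1088]]

M² = [[24, 32], [16, 24]]
M³ = [[160, 224], [112, 160]]
M⁴ = [[1088, 1536], [768, 1088]]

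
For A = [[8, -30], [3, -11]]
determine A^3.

tr A = -3 and det A = 2, so the characteristic polynomial is λ² − (-3)λ + (2) with roots -1 and -2.
Eigenvectors give P = [[10, 3], [3, 1]] with P⁻¹ = [[1, -3], [-3, 10]], and A = P·diag(-1, -2)·P⁻¹.
Then A^3 = P·diag(-1, -8)·P⁻¹ = [[-10, -24], [-3, -8]] · [[1, -3], [-3, 10]] = [[62, -210], [21, -71]].

[[62, -210], [21, -71]]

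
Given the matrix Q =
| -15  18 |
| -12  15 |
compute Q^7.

tr Q = 0 and det Q = -9, so the characteristic polynomial is λ² − (0)λ + (-9) with roots 3 and -3.
Eigenvectors give P = [[1, 3], [1, 2]] with P⁻¹ = [[-2, 3], [1, -1]], and Q = P·diag(3, -3)·P⁻¹.
Then Q^7 = P·diag(2187, -2187)·P⁻¹ = [[2187, -6561], [2187, -4374]] · [[-2, 3], [1, -1]] = [[-10935, 13122], [-8748, 10935]].

[[-10935, 13122], [-8748, 10935]]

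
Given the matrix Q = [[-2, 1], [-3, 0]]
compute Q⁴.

Q² = [[1, -2], [6, -3]]
Q³ = [[4, 1], [-3, 6]]
Q⁴ = [[-11, 4], [-12, -3]]

[[-11, 4], [-12, -3]]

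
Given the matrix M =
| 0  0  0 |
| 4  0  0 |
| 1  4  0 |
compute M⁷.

[[0, 0, 0], [0, 0, 0], [0, 0, 0]]

M is strictly triangular, hence nilpotent: M³ = 0, so M⁷ = 0.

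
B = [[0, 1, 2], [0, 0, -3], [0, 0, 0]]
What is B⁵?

[[0, 0, 0], [0, 0, 0], [0, 0, 0]]

B is strictly triangular, hence nilpotent: B³ = 0, so B⁵ = 0.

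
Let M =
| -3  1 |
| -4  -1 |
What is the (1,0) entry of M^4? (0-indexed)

32

M^2 = [[5, -4], [16, -3]]
M^3 = [[1, 9], [-36, 19]]
M^4 = [[-39, -8], [32, -55]]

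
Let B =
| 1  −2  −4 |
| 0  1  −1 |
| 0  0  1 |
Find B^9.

B = I + N where N = [[0, −2, −4], [0, 0, −1], [0, 0, 0]] is strictly upper-triangular, so N^3 = 0.
(I + N)^9 = I + 9·N + 36·N^2 = [[1, −18, 36], [0, 1, −9], [0, 0, 1]].

[[1, −18, 36], [0, 1, −9], [0, 0, 1]]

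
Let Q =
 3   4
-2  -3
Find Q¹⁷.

Q² = I (check: tr Q = 0 and det Q = -1), so Q¹⁷ = Q since 17 is odd.

[[3, 4], [-2, -3]]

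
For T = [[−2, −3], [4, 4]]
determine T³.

T² = [[−8, −6], [8, 4]]
T³ = [[−8, 0], [0, −8]]

[[−8, 0], [0, −8]]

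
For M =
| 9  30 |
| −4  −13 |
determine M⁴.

[[−399, −1200], [160, 481]]

tr M = −4 and det M = 3, so the characteristic polynomial is λ² − (−4)λ + (3) with roots −1 and −3.
Eigenvectors give P = [[−3, −5], [1, 2]] with P⁻¹ = [[−2, −5], [1, 3]], and M = P·diag(−1, −3)·P⁻¹.
Then M⁴ = P·diag(1, 81)·P⁻¹ = [[−3, −405], [1, 162]] · [[−2, −5], [1, 3]] = [[−399, −1200], [160, 481]].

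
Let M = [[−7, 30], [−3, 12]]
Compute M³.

[[−163, 570], [−57, 198]]

tr M = 5 and det M = 6, so the characteristic polynomial is λ² − (5)λ + (6) with roots 3 and 2.
Eigenvectors give P = [[3, −10], [1, −3]] with P⁻¹ = [[−3, 10], [−1, 3]], and M = P·diag(3, 2)·P⁻¹.
Then M³ = P·diag(27, 8)·P⁻¹ = [[81, −80], [27, −24]] · [[−3, 10], [−1, 3]] = [[−163, 570], [−57, 198]].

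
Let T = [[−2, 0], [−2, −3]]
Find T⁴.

T² = [[4, 0], [10, 9]]
T³ = [[−8, 0], [−38, −27]]
T⁴ = [[16, 0], [130, 81]]

[[16, 0], [130, 81]]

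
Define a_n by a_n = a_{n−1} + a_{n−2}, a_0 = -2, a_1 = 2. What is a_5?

With companion matrix C = [[1, 1], [1, 0]], [a_n, a_{n−1}]ᵀ = C·[a_{n−1}, a_{n−2}]ᵀ, so [a_5, a_4]ᵀ = C⁴·[a_1, a_0]ᵀ.
C⁴ = [[5, 3], [3, 2]], giving [a_5, a_4]ᵀ = [[4], [2]].

4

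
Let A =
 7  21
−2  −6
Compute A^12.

[[7, 21], [−2, −6]]

A² = A (a projection; rank 1, trace 1), so A^12 = A.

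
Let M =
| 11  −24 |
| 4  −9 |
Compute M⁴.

[[241, −480], [80, −159]]

tr M = 2 and det M = −3, so the characteristic polynomial is λ² − (2)λ + (−3) with roots −1 and 3.
Eigenvectors give P = [[2, 3], [1, 1]] with P⁻¹ = [[−1, 3], [1, −2]], and M = P·diag(−1, 3)·P⁻¹.
Then M⁴ = P·diag(1, 81)·P⁻¹ = [[2, 243], [1, 81]] · [[−1, 3], [1, −2]] = [[241, −480], [80, −159]].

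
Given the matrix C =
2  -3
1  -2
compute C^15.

[[2, -3], [1, -2]]

C² = I (check: tr C = 0 and det C = -1), so C^15 = C since 15 is odd.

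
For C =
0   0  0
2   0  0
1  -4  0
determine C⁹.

[[0, 0, 0], [0, 0, 0], [0, 0, 0]]

C is strictly triangular, hence nilpotent: C³ = 0, so C⁹ = 0.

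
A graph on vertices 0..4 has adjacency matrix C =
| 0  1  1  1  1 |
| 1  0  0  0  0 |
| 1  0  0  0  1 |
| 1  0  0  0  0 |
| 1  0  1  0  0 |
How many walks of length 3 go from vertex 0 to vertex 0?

The number of length-3 walks from vertex 0 to vertex 0 is entry (0,0) of C³, where C is the adjacency matrix.
C² = [[4, 0, 1, 0, 1], [0, 1, 1, 1, 1], [1, 1, 2, 1, 1], [0, 1, 1, 1, 1], [1, 1, 1, 1, 2]]
C³ = [[2, 4, 5, 4, 5], [4, 0, 1, 0, 1], [5, 1, 2, 1, 3], [4, 0, 1, 0, 1], [5, 1, 3, 1, 2]]

2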